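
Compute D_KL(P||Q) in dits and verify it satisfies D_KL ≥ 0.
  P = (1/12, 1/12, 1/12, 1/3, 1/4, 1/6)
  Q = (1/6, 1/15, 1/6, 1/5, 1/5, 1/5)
0.0429 dits

KL divergence satisfies the Gibbs inequality: D_KL(P||Q) ≥ 0 for all distributions P, Q.

D_KL(P||Q) = Σ p(x) log(p(x)/q(x))
Term by term:
  x=0: 1/12 × log_10[(1/12)/(1/6)] = -0.0251
  x=1: 1/12 × log_10[(1/12)/(1/15)] = 0.0081
  x=2: 1/12 × log_10[(1/12)/(1/6)] = -0.0251
  x=3: 1/3 × log_10[(1/3)/(1/5)] = 0.0739
  x=4: 1/4 × log_10[(1/4)/(1/5)] = 0.0242
  x=5: 1/6 × log_10[(1/6)/(1/5)] = -0.0132
D_KL(P||Q) = 0.0429 dits

D_KL(P||Q) = 0.0429 ≥ 0 ✓

This non-negativity is a fundamental property: relative entropy cannot be negative because it measures how different Q is from P.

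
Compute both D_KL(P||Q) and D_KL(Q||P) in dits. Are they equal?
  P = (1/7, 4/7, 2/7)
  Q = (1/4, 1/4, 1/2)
D_KL(P||Q) = 0.1010, D_KL(Q||P) = 0.0925

KL divergence is not symmetric: D_KL(P||Q) ≠ D_KL(Q||P) in general.

D_KL(P||Q) = 0.1010 dits
D_KL(Q||P) = 0.0925 dits

No, they are not equal!

This asymmetry is why KL divergence is not a true distance metric.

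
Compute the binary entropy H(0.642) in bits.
0.9410 bits

The binary entropy function is:
H(p) = -p log(p) - (1-p) log(1-p)

H(0.642) = -0.642 × log_2(0.642) - 0.358 × log_2(0.358)
H(0.642) = 0.9410 bits

Note: Binary entropy is maximized at p=0.5 (H=1 bit) and minimized at p=0 or p=1 (H=0).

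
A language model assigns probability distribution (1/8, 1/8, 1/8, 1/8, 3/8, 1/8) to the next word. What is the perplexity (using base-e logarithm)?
5.2987

Perplexity is e^H (or exp(H) for natural log).

First, H = -Σ p log p = 1.6675 nats
Perplexity = e^1.6675 = 5.2987

Interpretation: The model's uncertainty is equivalent to choosing uniformly among 5.3 options.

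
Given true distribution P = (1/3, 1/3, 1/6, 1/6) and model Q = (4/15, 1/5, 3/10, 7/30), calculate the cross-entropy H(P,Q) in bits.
2.0490 bits

Cross-entropy: H(P,Q) = -Σ p(x) log q(x)

Alternatively: H(P,Q) = H(P) + D_KL(P||Q)
H(P) = 1.9183 bits
D_KL(P||Q) = 0.1307 bits

H(P,Q) = 1.9183 + 0.1307 = 2.0490 bits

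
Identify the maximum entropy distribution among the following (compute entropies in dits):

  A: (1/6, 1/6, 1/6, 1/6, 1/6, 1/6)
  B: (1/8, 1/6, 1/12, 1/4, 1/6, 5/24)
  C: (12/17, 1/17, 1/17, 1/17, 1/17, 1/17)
A

For a discrete distribution over n outcomes, entropy is maximized by the uniform distribution.

Computing entropies:
H(A) = 0.7782 dits
H(B) = 0.7546 dits
H(C) = 0.4687 dits

The uniform distribution (where all probabilities equal 1/6) achieves the maximum entropy of log_10(6) = 0.7782 dits.

Distribution A has the highest entropy.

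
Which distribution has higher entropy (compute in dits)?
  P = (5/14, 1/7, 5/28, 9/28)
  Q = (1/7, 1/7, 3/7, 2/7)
P

Computing entropies in dits:
H(P) = 0.5725
H(Q) = 0.5546

Distribution P has higher entropy.

Intuition: The distribution closer to uniform (more spread out) has higher entropy.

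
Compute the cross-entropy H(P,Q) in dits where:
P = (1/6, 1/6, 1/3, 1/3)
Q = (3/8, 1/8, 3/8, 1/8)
0.6645 dits

Cross-entropy: H(P,Q) = -Σ p(x) log q(x)

Alternatively: H(P,Q) = H(P) + D_KL(P||Q)
H(P) = 0.5775 dits
D_KL(P||Q) = 0.0871 dits

H(P,Q) = 0.5775 + 0.0871 = 0.6645 dits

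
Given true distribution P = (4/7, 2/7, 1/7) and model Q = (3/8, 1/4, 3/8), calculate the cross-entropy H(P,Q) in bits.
1.5822 bits

Cross-entropy: H(P,Q) = -Σ p(x) log q(x)

Alternatively: H(P,Q) = H(P) + D_KL(P||Q)
H(P) = 1.3788 bits
D_KL(P||Q) = 0.2034 bits

H(P,Q) = 1.3788 + 0.2034 = 1.5822 bits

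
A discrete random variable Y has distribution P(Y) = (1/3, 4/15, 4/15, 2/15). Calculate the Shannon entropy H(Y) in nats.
1.3398 nats

Shannon entropy is H(X) = -Σ p(x) log p(x).

For P = (1/3, 4/15, 4/15, 2/15):
H = -1/3 × log_e(1/3) -4/15 × log_e(4/15) -4/15 × log_e(4/15) -2/15 × log_e(2/15)
H = 1.3398 nats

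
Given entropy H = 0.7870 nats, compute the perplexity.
2.1968

Perplexity is e^H (or exp(H) for natural log).

H = 0.7870 nats
Perplexity = e^0.7870 = 2.1968

Interpretation: The model's uncertainty is equivalent to choosing uniformly among 2.2 options.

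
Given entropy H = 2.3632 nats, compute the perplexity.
10.6249

Perplexity is e^H (or exp(H) for natural log).

H = 2.3632 nats
Perplexity = e^2.3632 = 10.6249

Interpretation: The model's uncertainty is equivalent to choosing uniformly among 10.6 options.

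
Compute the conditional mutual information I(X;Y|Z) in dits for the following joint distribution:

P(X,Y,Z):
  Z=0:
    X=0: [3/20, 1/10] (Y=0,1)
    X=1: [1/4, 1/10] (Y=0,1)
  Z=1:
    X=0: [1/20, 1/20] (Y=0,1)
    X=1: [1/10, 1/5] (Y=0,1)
0.0037 dits

Conditional mutual information: I(X;Y|Z) = H(X|Z) + H(Y|Z) - H(X,Y|Z)

H(Z) = 0.2923
H(X,Z) = 0.5670 → H(X|Z) = 0.2747
H(Y,Z) = 0.5731 → H(Y|Z) = 0.2808
H(X,Y,Z) = 0.8440 → H(X,Y|Z) = 0.5517

I(X;Y|Z) = 0.2747 + 0.2808 - 0.5517 = 0.0037 dits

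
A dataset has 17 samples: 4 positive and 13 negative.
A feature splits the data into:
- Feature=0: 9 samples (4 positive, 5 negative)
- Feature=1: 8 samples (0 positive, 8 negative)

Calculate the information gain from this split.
0.2624 bits

Information Gain = H(Y) - H(Y|Feature)

Before split:
P(positive) = 4/17 = 0.2353
H(Y) = 0.7871 bits

After split:
Feature=0: H = 0.9911 bits (weight = 9/17)
Feature=1: H = 0.0000 bits (weight = 8/17)
H(Y|Feature) = (9/17)×0.9911 + (8/17)×0.0000 = 0.5247 bits

Information Gain = 0.7871 - 0.5247 = 0.2624 bits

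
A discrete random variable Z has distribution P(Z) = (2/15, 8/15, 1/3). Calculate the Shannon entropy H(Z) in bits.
1.3996 bits

Shannon entropy is H(X) = -Σ p(x) log p(x).

For P = (2/15, 8/15, 1/3):
H = -2/15 × log_2(2/15) -8/15 × log_2(8/15) -1/3 × log_2(1/3)
H = 1.3996 bits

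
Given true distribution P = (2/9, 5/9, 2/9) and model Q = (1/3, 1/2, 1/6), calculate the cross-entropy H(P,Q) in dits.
0.4462 dits

Cross-entropy: H(P,Q) = -Σ p(x) log q(x)

Alternatively: H(P,Q) = H(P) + D_KL(P||Q)
H(P) = 0.4321 dits
D_KL(P||Q) = 0.0141 dits

H(P,Q) = 0.4321 + 0.0141 = 0.4462 dits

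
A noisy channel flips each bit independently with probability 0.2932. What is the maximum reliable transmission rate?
0.1272 bits

For a binary symmetric channel (BSC) with error probability p:
Capacity C = 1 - H(p) bits per symbol

where H(p) = -p log₂(p) - (1-p) log₂(1-p) is the binary entropy function.

H(0.2932) = 0.8728 bits
C = 1 - 0.8728 = 0.1272 bits per symbol

This means we can reliably transmit up to 0.1272 bits of information per channel use.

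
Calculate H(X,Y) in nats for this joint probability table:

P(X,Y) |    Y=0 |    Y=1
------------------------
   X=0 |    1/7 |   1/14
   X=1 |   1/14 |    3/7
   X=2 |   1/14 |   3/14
1.5367 nats

Joint entropy is H(X,Y) = -Σ_{x,y} p(x,y) log p(x,y).

Summing over all non-zero entries:
H(X,Y) = -[1/7·log_e(1/7) + 1/14·log_e(1/14) + 1/14·log_e(1/14) + 3/7·log_e(3/7) + 1/14·log_e(1/14) + 3/14·log_e(3/14)]
H(X,Y) = 1.5367 nats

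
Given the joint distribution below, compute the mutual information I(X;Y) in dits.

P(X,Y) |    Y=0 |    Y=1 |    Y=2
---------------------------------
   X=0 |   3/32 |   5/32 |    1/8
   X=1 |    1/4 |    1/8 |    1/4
0.0123 dits

Mutual information: I(X;Y) = H(X) + H(Y) - H(X,Y)

Marginals:
P(X) = (3/8, 5/8), H(X) = 0.2873 dits
P(Y) = (11/32, 9/32, 3/8), H(Y) = 0.4741 dits

Joint entropy: H(X,Y) = 0.7491 dits

I(X;Y) = 0.2873 + 0.4741 - 0.7491 = 0.0123 dits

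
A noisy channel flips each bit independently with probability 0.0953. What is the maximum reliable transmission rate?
0.5461 bits

For a binary symmetric channel (BSC) with error probability p:
Capacity C = 1 - H(p) bits per symbol

where H(p) = -p log₂(p) - (1-p) log₂(1-p) is the binary entropy function.

H(0.0953) = 0.4539 bits
C = 1 - 0.4539 = 0.5461 bits per symbol

This means we can reliably transmit up to 0.5461 bits of information per channel use.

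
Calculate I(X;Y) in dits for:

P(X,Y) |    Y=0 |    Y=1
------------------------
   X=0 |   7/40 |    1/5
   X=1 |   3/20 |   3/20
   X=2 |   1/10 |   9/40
0.0062 dits

Mutual information: I(X;Y) = H(X) + H(Y) - H(X,Y)

Marginals:
P(X) = (3/8, 3/10, 13/40), H(X) = 0.4752 dits
P(Y) = (17/40, 23/40), H(Y) = 0.2961 dits

Joint entropy: H(X,Y) = 0.7652 dits

I(X;Y) = 0.4752 + 0.2961 - 0.7652 = 0.0062 dits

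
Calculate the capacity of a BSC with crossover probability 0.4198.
0.0186 bits

For a binary symmetric channel (BSC) with error probability p:
Capacity C = 1 - H(p) bits per symbol

where H(p) = -p log₂(p) - (1-p) log₂(1-p) is the binary entropy function.

H(0.4198) = 0.9814 bits
C = 1 - 0.9814 = 0.0186 bits per symbol

This means we can reliably transmit up to 0.0186 bits of information per channel use.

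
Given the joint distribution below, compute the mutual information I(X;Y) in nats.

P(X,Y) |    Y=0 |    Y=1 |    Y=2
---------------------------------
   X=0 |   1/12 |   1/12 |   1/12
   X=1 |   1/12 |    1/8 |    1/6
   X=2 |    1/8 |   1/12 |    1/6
0.0132 nats

Mutual information: I(X;Y) = H(X) + H(Y) - H(X,Y)

Marginals:
P(X) = (1/4, 3/8, 3/8), H(X) = 1.0822 nats
P(Y) = (7/24, 7/24, 5/12), H(Y) = 1.0835 nats

Joint entropy: H(X,Y) = 2.1525 nats

I(X;Y) = 1.0822 + 1.0835 - 2.1525 = 0.0132 nats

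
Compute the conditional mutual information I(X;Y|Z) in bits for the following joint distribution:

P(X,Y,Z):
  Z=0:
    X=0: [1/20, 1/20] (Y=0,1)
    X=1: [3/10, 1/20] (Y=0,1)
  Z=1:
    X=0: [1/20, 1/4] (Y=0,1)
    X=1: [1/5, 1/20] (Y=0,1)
0.2080 bits

Conditional mutual information: I(X;Y|Z) = H(X|Z) + H(Y|Z) - H(X,Y|Z)

H(Z) = 0.9928
H(X,Z) = 1.8834 → H(X|Z) = 0.8906
H(Y,Z) = 1.8834 → H(Y|Z) = 0.8906
H(X,Y,Z) = 2.5660 → H(X,Y|Z) = 1.5732

I(X;Y|Z) = 0.8906 + 0.8906 - 1.5732 = 0.2080 bits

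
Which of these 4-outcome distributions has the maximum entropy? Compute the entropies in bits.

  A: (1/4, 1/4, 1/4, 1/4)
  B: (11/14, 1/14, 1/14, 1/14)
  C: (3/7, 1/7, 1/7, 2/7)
A

For a discrete distribution over n outcomes, entropy is maximized by the uniform distribution.

Computing entropies:
H(A) = 2.0000 bits
H(B) = 1.0892 bits
H(C) = 1.8424 bits

The uniform distribution (where all probabilities equal 1/4) achieves the maximum entropy of log_2(4) = 2.0000 bits.

Distribution A has the highest entropy.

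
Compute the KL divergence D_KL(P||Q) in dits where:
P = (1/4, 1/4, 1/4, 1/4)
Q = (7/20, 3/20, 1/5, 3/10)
0.0234 dits

KL divergence: D_KL(P||Q) = Σ p(x) log(p(x)/q(x))

Computing term by term:
  x=0: 1/4 × log_10[(1/4)/(7/20)] = 1/4 × -0.1461 = -0.0365
  x=1: 1/4 × log_10[(1/4)/(3/20)] = 1/4 × 0.2218 = 0.0555
  x=2: 1/4 × log_10[(1/4)/(1/5)] = 1/4 × 0.0969 = 0.0242
  x=3: 1/4 × log_10[(1/4)/(3/10)] = 1/4 × -0.0792 = -0.0198

D_KL(P||Q) = 0.0234 dits

Note: KL divergence is always non-negative and equals 0 iff P = Q.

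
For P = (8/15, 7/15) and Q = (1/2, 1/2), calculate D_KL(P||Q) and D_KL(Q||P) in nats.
D_KL(P||Q) = 0.0022, D_KL(Q||P) = 0.0022

KL divergence is not symmetric: D_KL(P||Q) ≠ D_KL(Q||P) in general.

D_KL(P||Q) = 0.0022 nats
D_KL(Q||P) = 0.0022 nats

In this case they happen to be equal (to 4 decimal places).

This asymmetry is why KL divergence is not a true distance metric.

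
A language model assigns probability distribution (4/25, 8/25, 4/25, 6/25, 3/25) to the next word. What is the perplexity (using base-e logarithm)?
4.7020

Perplexity is e^H (or exp(H) for natural log).

First, H = -Σ p log p = 1.5480 nats
Perplexity = e^1.5480 = 4.7020

Interpretation: The model's uncertainty is equivalent to choosing uniformly among 4.7 options.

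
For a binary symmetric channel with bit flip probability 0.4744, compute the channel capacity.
0.0019 bits

For a binary symmetric channel (BSC) with error probability p:
Capacity C = 1 - H(p) bits per symbol

where H(p) = -p log₂(p) - (1-p) log₂(1-p) is the binary entropy function.

H(0.4744) = 0.9981 bits
C = 1 - 0.9981 = 0.0019 bits per symbol

This means we can reliably transmit up to 0.0019 bits of information per channel use.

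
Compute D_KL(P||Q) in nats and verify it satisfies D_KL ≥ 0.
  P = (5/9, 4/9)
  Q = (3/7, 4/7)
0.0325 nats

KL divergence satisfies the Gibbs inequality: D_KL(P||Q) ≥ 0 for all distributions P, Q.

D_KL(P||Q) = Σ p(x) log(p(x)/q(x))
Term by term:
  x=0: 5/9 × log_e[(5/9)/(3/7)] = 0.1442
  x=1: 4/9 × log_e[(4/9)/(4/7)] = -0.1117
D_KL(P||Q) = 0.0325 nats

D_KL(P||Q) = 0.0325 ≥ 0 ✓

This non-negativity is a fundamental property: relative entropy cannot be negative because it measures how different Q is from P.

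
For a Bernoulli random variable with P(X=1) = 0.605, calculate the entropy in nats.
0.6709 nats

The binary entropy function is:
H(p) = -p log(p) - (1-p) log(1-p)

H(0.605) = -0.605 × log_e(0.605) - 0.395 × log_e(0.395)
H(0.605) = 0.6709 nats

Note: Binary entropy is maximized at p=0.5 (H=1 bit) and minimized at p=0 or p=1 (H=0).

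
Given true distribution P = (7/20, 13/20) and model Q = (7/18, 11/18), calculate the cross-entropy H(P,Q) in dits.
0.2826 dits

Cross-entropy: H(P,Q) = -Σ p(x) log q(x)

Alternatively: H(P,Q) = H(P) + D_KL(P||Q)
H(P) = 0.2812 dits
D_KL(P||Q) = 0.0014 dits

H(P,Q) = 0.2812 + 0.0014 = 0.2826 dits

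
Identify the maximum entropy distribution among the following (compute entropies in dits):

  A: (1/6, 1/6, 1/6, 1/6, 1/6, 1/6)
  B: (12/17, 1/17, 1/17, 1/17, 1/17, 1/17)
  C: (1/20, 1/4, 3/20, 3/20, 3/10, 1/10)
A

For a discrete distribution over n outcomes, entropy is maximized by the uniform distribution.

Computing entropies:
H(A) = 0.7782 dits
H(B) = 0.4687 dits
H(C) = 0.7196 dits

The uniform distribution (where all probabilities equal 1/6) achieves the maximum entropy of log_10(6) = 0.7782 dits.

Distribution A has the highest entropy.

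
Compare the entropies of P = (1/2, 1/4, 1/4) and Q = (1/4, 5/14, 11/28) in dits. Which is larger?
Q

Computing entropies in dits:
H(P) = 0.4515
H(Q) = 0.4696

Distribution Q has higher entropy.

Intuition: The distribution closer to uniform (more spread out) has higher entropy.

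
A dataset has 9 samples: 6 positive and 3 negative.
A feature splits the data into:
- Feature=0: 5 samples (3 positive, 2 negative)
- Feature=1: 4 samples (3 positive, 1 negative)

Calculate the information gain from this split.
0.0183 bits

Information Gain = H(Y) - H(Y|Feature)

Before split:
P(positive) = 6/9 = 0.6667
H(Y) = 0.9183 bits

After split:
Feature=0: H = 0.9710 bits (weight = 5/9)
Feature=1: H = 0.8113 bits (weight = 4/9)
H(Y|Feature) = (5/9)×0.9710 + (4/9)×0.8113 = 0.9000 bits

Information Gain = 0.9183 - 0.9000 = 0.0183 bits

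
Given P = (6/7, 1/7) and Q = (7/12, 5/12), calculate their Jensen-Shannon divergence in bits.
0.0694 bits

Jensen-Shannon divergence is:
JSD(P||Q) = 0.5 × D_KL(P||M) + 0.5 × D_KL(Q||M)
where M = 0.5 × (P + Q) is the mixture distribution.

M = 0.5 × (6/7, 1/7) + 0.5 × (7/12, 5/12) = (0.720238, 0.279762)

D_KL(P||M) = 0.0767 bits
D_KL(Q||M) = 0.0620 bits

JSD(P||Q) = 0.5 × 0.0767 + 0.5 × 0.0620 = 0.0694 bits

Unlike KL divergence, JSD is symmetric and bounded: 0 ≤ JSD ≤ log(2).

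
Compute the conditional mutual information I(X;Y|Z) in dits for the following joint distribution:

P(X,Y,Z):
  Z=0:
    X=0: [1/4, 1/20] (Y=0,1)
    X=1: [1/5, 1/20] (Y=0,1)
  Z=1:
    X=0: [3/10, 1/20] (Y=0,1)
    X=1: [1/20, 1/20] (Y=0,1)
0.0113 dits

Conditional mutual information: I(X;Y|Z) = H(X|Z) + H(Y|Z) - H(X,Y|Z)

H(Z) = 0.2989
H(X,Z) = 0.5670 → H(X|Z) = 0.2681
H(Y,Z) = 0.5156 → H(Y|Z) = 0.2168
H(X,Y,Z) = 0.7724 → H(X,Y|Z) = 0.4736

I(X;Y|Z) = 0.2681 + 0.2168 - 0.4736 = 0.0113 dits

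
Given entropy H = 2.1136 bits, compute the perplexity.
4.3277

Perplexity is 2^H (or exp(H) for natural log).

H = 2.1136 bits
Perplexity = 2^2.1136 = 4.3277

Interpretation: The model's uncertainty is equivalent to choosing uniformly among 4.3 options.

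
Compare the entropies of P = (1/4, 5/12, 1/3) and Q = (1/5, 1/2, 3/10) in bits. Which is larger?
P

Computing entropies in bits:
H(P) = 1.5546
H(Q) = 1.4855

Distribution P has higher entropy.

Intuition: The distribution closer to uniform (more spread out) has higher entropy.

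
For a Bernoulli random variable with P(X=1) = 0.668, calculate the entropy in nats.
0.6356 nats

The binary entropy function is:
H(p) = -p log(p) - (1-p) log(1-p)

H(0.668) = -0.668 × log_e(0.668) - 0.332 × log_e(0.332)
H(0.668) = 0.6356 nats

Note: Binary entropy is maximized at p=0.5 (H=1 bit) and minimized at p=0 or p=1 (H=0).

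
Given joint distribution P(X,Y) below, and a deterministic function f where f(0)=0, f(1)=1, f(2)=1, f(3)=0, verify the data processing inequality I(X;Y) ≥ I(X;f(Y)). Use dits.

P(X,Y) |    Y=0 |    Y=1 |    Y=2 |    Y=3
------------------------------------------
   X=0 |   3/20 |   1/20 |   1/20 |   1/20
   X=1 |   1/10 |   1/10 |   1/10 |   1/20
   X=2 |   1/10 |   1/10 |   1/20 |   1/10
I(X;Y) = 0.0169, I(X;f(Y)) = 0.0083, inequality holds: 0.0169 ≥ 0.0083

Data Processing Inequality: For any Markov chain X → Y → Z, we have I(X;Y) ≥ I(X;Z).

Here Z = f(Y) is a deterministic function of Y, forming X → Y → Z.

Original I(X;Y) = 0.0169 dits

After applying f:
P(X,Z) where Z=f(Y):
- P(X,Z=0) = P(X,Y=0) + P(X,Y=3)
- P(X,Z=1) = P(X,Y=1) + P(X,Y=2)

I(X;Z) = I(X;f(Y)) = 0.0083 dits

Verification: 0.0169 ≥ 0.0083 ✓

Information cannot be created by processing; the function f can only lose information about X.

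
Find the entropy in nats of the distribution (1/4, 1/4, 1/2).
1.0397 nats

Shannon entropy is H(X) = -Σ p(x) log p(x).

For P = (1/4, 1/4, 1/2):
H = -1/4 × log_e(1/4) -1/4 × log_e(1/4) -1/2 × log_e(1/2)
H = 1.0397 nats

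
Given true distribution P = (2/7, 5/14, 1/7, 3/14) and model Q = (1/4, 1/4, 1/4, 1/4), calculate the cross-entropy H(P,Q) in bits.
2.0000 bits

Cross-entropy: H(P,Q) = -Σ p(x) log q(x)

Alternatively: H(P,Q) = H(P) + D_KL(P||Q)
H(P) = 1.9242 bits
D_KL(P||Q) = 0.0758 bits

H(P,Q) = 1.9242 + 0.0758 = 2.0000 bits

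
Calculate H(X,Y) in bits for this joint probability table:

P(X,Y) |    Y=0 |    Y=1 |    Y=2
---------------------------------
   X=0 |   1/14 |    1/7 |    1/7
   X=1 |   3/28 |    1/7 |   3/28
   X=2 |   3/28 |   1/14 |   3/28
3.1281 bits

Joint entropy is H(X,Y) = -Σ_{x,y} p(x,y) log p(x,y).

Summing over all non-zero entries:
H(X,Y) = -[1/14·log_2(1/14) + 1/7·log_2(1/7) + 1/7·log_2(1/7) + 3/28·log_2(3/28) + 1/7·log_2(1/7) + 3/28·log_2(3/28) + 3/28·log_2(3/28) + 1/14·log_2(1/14) + 3/28·log_2(3/28)]
H(X,Y) = 3.1281 bits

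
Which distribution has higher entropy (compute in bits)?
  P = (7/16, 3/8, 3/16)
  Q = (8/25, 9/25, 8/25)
Q

Computing entropies in bits:
H(P) = 1.5052
H(Q) = 1.5827

Distribution Q has higher entropy.

Intuition: The distribution closer to uniform (more spread out) has higher entropy.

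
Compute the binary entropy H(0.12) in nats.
0.3669 nats

The binary entropy function is:
H(p) = -p log(p) - (1-p) log(1-p)

H(0.12) = -0.12 × log_e(0.12) - 0.88 × log_e(0.88)
H(0.12) = 0.3669 nats

Note: Binary entropy is maximized at p=0.5 (H=1 bit) and minimized at p=0 or p=1 (H=0).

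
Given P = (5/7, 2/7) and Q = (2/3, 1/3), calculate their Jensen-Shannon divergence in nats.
0.0013 nats

Jensen-Shannon divergence is:
JSD(P||Q) = 0.5 × D_KL(P||M) + 0.5 × D_KL(Q||M)
where M = 0.5 × (P + Q) is the mixture distribution.

M = 0.5 × (5/7, 2/7) + 0.5 × (2/3, 1/3) = (0.690476, 0.309524)

D_KL(P||M) = 0.0013 nats
D_KL(Q||M) = 0.0013 nats

JSD(P||Q) = 0.5 × 0.0013 + 0.5 × 0.0013 = 0.0013 nats

Unlike KL divergence, JSD is symmetric and bounded: 0 ≤ JSD ≤ log(2).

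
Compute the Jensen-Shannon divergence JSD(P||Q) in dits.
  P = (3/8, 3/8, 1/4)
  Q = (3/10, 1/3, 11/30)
0.0036 dits

Jensen-Shannon divergence is:
JSD(P||Q) = 0.5 × D_KL(P||M) + 0.5 × D_KL(Q||M)
where M = 0.5 × (P + Q) is the mixture distribution.

M = 0.5 × (3/8, 3/8, 1/4) + 0.5 × (3/10, 1/3, 11/30) = (0.3375, 0.354167, 0.308333)

D_KL(P||M) = 0.0037 dits
D_KL(Q||M) = 0.0035 dits

JSD(P||Q) = 0.5 × 0.0037 + 0.5 × 0.0035 = 0.0036 dits

Unlike KL divergence, JSD is symmetric and bounded: 0 ≤ JSD ≤ log(2).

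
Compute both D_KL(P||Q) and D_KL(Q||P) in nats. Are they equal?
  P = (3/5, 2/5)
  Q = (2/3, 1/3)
D_KL(P||Q) = 0.0097, D_KL(Q||P) = 0.0095

KL divergence is not symmetric: D_KL(P||Q) ≠ D_KL(Q||P) in general.

D_KL(P||Q) = 0.0097 nats
D_KL(Q||P) = 0.0095 nats

No, they are not equal!

This asymmetry is why KL divergence is not a true distance metric.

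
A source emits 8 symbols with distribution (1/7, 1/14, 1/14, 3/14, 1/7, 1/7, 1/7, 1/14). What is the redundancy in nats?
0.0719 nats

Redundancy measures how far a source is from maximum entropy:
R = H_max - H(X)

Maximum entropy for 8 symbols: H_max = log_e(8) = 2.0794 nats
Actual entropy: H(X) = 2.0076 nats
Redundancy: R = 2.0794 - 2.0076 = 0.0719 nats

This redundancy represents potential for compression: the source could be compressed by 0.0719 nats per symbol.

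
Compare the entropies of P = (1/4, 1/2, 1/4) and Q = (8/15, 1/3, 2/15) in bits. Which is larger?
P

Computing entropies in bits:
H(P) = 1.5000
H(Q) = 1.3996

Distribution P has higher entropy.

Intuition: The distribution closer to uniform (more spread out) has higher entropy.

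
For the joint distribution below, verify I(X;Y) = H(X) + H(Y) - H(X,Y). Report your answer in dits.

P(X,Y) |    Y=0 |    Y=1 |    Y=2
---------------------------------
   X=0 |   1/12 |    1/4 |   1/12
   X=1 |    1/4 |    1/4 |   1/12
I(X;Y) = 0.0129 dits

Mutual information has multiple equivalent forms:
- I(X;Y) = H(X) - H(X|Y)
- I(X;Y) = H(Y) - H(Y|X)
- I(X;Y) = H(X) + H(Y) - H(X,Y)

Computing all quantities:
H(X) = 0.2950, H(Y) = 0.4392, H(X,Y) = 0.7213
H(X|Y) = 0.2821, H(Y|X) = 0.4264

Verification:
H(X) - H(X|Y) = 0.2950 - 0.2821 = 0.0129
H(Y) - H(Y|X) = 0.4392 - 0.4264 = 0.0129
H(X) + H(Y) - H(X,Y) = 0.2950 + 0.4392 - 0.7213 = 0.0129

All forms give I(X;Y) = 0.0129 dits. ✓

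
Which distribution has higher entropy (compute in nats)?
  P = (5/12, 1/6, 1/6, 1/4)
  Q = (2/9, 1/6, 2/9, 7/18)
Q

Computing entropies in nats:
H(P) = 1.3086
H(Q) = 1.3344

Distribution Q has higher entropy.

Intuition: The distribution closer to uniform (more spread out) has higher entropy.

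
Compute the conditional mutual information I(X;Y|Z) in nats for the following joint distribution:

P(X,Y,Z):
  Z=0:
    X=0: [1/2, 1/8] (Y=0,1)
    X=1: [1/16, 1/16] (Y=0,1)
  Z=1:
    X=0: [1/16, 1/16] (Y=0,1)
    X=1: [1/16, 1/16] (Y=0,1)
0.0224 nats

Conditional mutual information: I(X;Y|Z) = H(X|Z) + H(Y|Z) - H(X,Y|Z)

H(Z) = 0.5623
H(X,Z) = 1.0735 → H(X|Z) = 0.5112
H(Y,Z) = 1.1574 → H(Y|Z) = 0.5950
H(X,Y,Z) = 1.6462 → H(X,Y|Z) = 1.0839

I(X;Y|Z) = 0.5112 + 0.5950 - 1.0839 = 0.0224 nats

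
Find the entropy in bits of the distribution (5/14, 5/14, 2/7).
1.5774 bits

Shannon entropy is H(X) = -Σ p(x) log p(x).

For P = (5/14, 5/14, 2/7):
H = -5/14 × log_2(5/14) -5/14 × log_2(5/14) -2/7 × log_2(2/7)
H = 1.5774 bits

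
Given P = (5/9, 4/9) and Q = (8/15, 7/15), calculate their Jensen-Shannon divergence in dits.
0.0001 dits

Jensen-Shannon divergence is:
JSD(P||Q) = 0.5 × D_KL(P||M) + 0.5 × D_KL(Q||M)
where M = 0.5 × (P + Q) is the mixture distribution.

M = 0.5 × (5/9, 4/9) + 0.5 × (8/15, 7/15) = (0.544444, 0.455556)

D_KL(P||M) = 0.0001 dits
D_KL(Q||M) = 0.0001 dits

JSD(P||Q) = 0.5 × 0.0001 + 0.5 × 0.0001 = 0.0001 dits

Unlike KL divergence, JSD is symmetric and bounded: 0 ≤ JSD ≤ log(2).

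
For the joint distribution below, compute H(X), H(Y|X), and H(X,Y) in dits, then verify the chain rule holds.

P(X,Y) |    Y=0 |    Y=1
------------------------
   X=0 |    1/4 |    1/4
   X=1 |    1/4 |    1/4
H(X,Y) = 0.6021, H(X) = 0.3010, H(Y|X) = 0.3010 (all in dits)

Chain rule: H(X,Y) = H(X) + H(Y|X)

Left side — joint entropy directly:
H(X,Y) = -Σ p(x,y) log p(x,y) = 0.6021 dits

Right side — compute H(Y|X) from the conditional distributions:
P(X) = (1/2, 1/2), so H(X) = 0.3010 dits
H(Y|X) = Σ_x P(X=x) · H(Y|X=x):
  P(Y|X=0) = (1/2, 1/2), H(Y|X=0) = 0.3010, weight P(X=0) = 1/2
  P(Y|X=1) = (1/2, 1/2), H(Y|X=1) = 0.3010, weight P(X=1) = 1/2
H(Y|X) = 0.3010 dits

H(X) + H(Y|X) = 0.3010 + 0.3010 = 0.6021 dits

Both sides equal 0.6021 dits. ✓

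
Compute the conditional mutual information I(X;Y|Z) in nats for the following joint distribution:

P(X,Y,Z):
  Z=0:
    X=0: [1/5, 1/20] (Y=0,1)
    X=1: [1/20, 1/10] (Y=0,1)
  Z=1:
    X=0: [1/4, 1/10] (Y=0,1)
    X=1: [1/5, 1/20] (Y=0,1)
0.0470 nats

Conditional mutual information: I(X;Y|Z) = H(X|Z) + H(Y|Z) - H(X,Y|Z)

H(Z) = 0.6730
H(X,Z) = 1.3452 → H(X|Z) = 0.6721
H(Y,Z) = 1.2750 → H(Y|Z) = 0.6020
H(X,Y,Z) = 1.9002 → H(X,Y|Z) = 1.2272

I(X;Y|Z) = 0.6721 + 0.6020 - 1.2272 = 0.0470 nats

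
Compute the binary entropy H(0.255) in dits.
0.2466 dits

The binary entropy function is:
H(p) = -p log(p) - (1-p) log(1-p)

H(0.255) = -0.255 × log_10(0.255) - 0.745 × log_10(0.745)
H(0.255) = 0.2466 dits

Note: Binary entropy is maximized at p=0.5 (H=1 bit) and minimized at p=0 or p=1 (H=0).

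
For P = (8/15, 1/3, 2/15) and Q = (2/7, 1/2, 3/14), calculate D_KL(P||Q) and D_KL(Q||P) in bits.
D_KL(P||Q) = 0.1940, D_KL(Q||P) = 0.1819

KL divergence is not symmetric: D_KL(P||Q) ≠ D_KL(Q||P) in general.

D_KL(P||Q) = 0.1940 bits
D_KL(Q||P) = 0.1819 bits

No, they are not equal!

This asymmetry is why KL divergence is not a true distance metric.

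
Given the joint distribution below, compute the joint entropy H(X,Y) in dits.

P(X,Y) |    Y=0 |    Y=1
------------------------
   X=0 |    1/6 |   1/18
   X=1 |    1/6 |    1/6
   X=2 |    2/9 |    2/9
0.7491 dits

Joint entropy is H(X,Y) = -Σ_{x,y} p(x,y) log p(x,y).

Summing over all non-zero entries:
H(X,Y) = -[1/6·log_10(1/6) + 1/18·log_10(1/18) + 1/6·log_10(1/6) + 1/6·log_10(1/6) + 2/9·log_10(2/9) + 2/9·log_10(2/9)]
H(X,Y) = 0.7491 dits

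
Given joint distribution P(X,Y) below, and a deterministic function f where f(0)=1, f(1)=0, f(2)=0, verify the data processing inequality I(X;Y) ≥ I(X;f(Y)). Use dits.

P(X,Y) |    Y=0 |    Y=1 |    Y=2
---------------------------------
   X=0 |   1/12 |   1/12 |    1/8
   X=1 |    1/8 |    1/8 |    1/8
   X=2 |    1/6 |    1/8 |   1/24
I(X;Y) = 0.0182, I(X;f(Y)) = 0.0075, inequality holds: 0.0182 ≥ 0.0075

Data Processing Inequality: For any Markov chain X → Y → Z, we have I(X;Y) ≥ I(X;Z).

Here Z = f(Y) is a deterministic function of Y, forming X → Y → Z.

Original I(X;Y) = 0.0182 dits

After applying f:
P(X,Z) where Z=f(Y):
- P(X,Z=0) = P(X,Y=1) + P(X,Y=2)
- P(X,Z=1) = P(X,Y=0)

I(X;Z) = I(X;f(Y)) = 0.0075 dits

Verification: 0.0182 ≥ 0.0075 ✓

Information cannot be created by processing; the function f can only lose information about X.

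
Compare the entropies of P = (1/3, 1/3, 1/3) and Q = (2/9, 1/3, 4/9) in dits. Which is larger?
P

Computing entropies in dits:
H(P) = 0.4771
H(Q) = 0.4607

Distribution P has higher entropy.

Intuition: The distribution closer to uniform (more spread out) has higher entropy.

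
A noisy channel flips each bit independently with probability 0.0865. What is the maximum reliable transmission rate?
0.5753 bits

For a binary symmetric channel (BSC) with error probability p:
Capacity C = 1 - H(p) bits per symbol

where H(p) = -p log₂(p) - (1-p) log₂(1-p) is the binary entropy function.

H(0.0865) = 0.4247 bits
C = 1 - 0.4247 = 0.5753 bits per symbol

This means we can reliably transmit up to 0.5753 bits of information per channel use.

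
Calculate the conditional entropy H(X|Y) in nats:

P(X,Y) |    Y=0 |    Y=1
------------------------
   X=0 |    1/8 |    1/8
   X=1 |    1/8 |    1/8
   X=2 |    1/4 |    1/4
1.0397 nats

Using the chain rule: H(X|Y) = H(X,Y) - H(Y)

First, compute H(X,Y) = 1.7329 nats

Marginal P(Y) = (1/2, 1/2)
H(Y) = 0.6931 nats

H(X|Y) = H(X,Y) - H(Y) = 1.7329 - 0.6931 = 1.0397 nats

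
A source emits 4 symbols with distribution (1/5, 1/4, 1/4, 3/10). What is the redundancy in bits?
0.0145 bits

Redundancy measures how far a source is from maximum entropy:
R = H_max - H(X)

Maximum entropy for 4 symbols: H_max = log_2(4) = 2.0000 bits
Actual entropy: H(X) = 1.9855 bits
Redundancy: R = 2.0000 - 1.9855 = 0.0145 bits

This redundancy represents potential for compression: the source could be compressed by 0.0145 bits per symbol.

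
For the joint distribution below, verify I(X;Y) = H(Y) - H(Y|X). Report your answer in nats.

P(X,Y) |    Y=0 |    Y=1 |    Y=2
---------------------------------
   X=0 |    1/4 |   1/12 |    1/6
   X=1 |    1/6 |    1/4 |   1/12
I(X;Y) = 0.0662 nats

Mutual information has multiple equivalent forms:
- I(X;Y) = H(X) - H(X|Y)
- I(X;Y) = H(Y) - H(Y|X)
- I(X;Y) = H(X) + H(Y) - H(X,Y)

Computing all quantities:
H(X) = 0.6931, H(Y) = 1.0776, H(X,Y) = 1.7046
H(X|Y) = 0.6270, H(Y|X) = 1.0114

Verification:
H(X) - H(X|Y) = 0.6931 - 0.6270 = 0.0662
H(Y) - H(Y|X) = 1.0776 - 1.0114 = 0.0662
H(X) + H(Y) - H(X,Y) = 0.6931 + 1.0776 - 1.7046 = 0.0662

All forms give I(X;Y) = 0.0662 nats. ✓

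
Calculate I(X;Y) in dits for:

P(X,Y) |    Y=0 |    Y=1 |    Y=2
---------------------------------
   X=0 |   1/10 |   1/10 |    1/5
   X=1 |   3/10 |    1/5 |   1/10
0.0287 dits

Mutual information: I(X;Y) = H(X) + H(Y) - H(X,Y)

Marginals:
P(X) = (2/5, 3/5), H(X) = 0.2923 dits
P(Y) = (2/5, 3/10, 3/10), H(Y) = 0.4729 dits

Joint entropy: H(X,Y) = 0.7365 dits

I(X;Y) = 0.2923 + 0.4729 - 0.7365 = 0.0287 dits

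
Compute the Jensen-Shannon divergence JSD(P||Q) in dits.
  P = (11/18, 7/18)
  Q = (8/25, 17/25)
0.0188 dits

Jensen-Shannon divergence is:
JSD(P||Q) = 0.5 × D_KL(P||M) + 0.5 × D_KL(Q||M)
where M = 0.5 × (P + Q) is the mixture distribution.

M = 0.5 × (11/18, 7/18) + 0.5 × (8/25, 17/25) = (0.465556, 0.534444)

D_KL(P||M) = 0.0185 dits
D_KL(Q||M) = 0.0190 dits

JSD(P||Q) = 0.5 × 0.0185 + 0.5 × 0.0190 = 0.0188 dits

Unlike KL divergence, JSD is symmetric and bounded: 0 ≤ JSD ≤ log(2).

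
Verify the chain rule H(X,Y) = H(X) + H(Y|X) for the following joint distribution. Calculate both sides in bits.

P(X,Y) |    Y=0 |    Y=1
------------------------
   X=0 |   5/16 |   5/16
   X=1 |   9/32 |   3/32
H(X,Y) = 1.8837, H(X) = 0.9544, H(Y|X) = 0.9292 (all in bits)

Chain rule: H(X,Y) = H(X) + H(Y|X)

Left side — joint entropy directly:
H(X,Y) = -Σ p(x,y) log p(x,y) = 1.8837 bits

Right side — compute H(Y|X) from the conditional distributions:
P(X) = (5/8, 3/8), so H(X) = 0.9544 bits
H(Y|X) = Σ_x P(X=x) · H(Y|X=x):
  P(Y|X=0) = (1/2, 1/2), H(Y|X=0) = 1.0000, weight P(X=0) = 5/8
  P(Y|X=1) = (3/4, 1/4), H(Y|X=1) = 0.8113, weight P(X=1) = 3/8
H(Y|X) = 0.9292 bits

H(X) + H(Y|X) = 0.9544 + 0.9292 = 1.8837 bits

Both sides equal 1.8837 bits. ✓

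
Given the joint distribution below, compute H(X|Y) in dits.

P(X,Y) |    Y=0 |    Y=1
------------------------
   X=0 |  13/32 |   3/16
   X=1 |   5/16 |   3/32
0.2914 dits

Using the chain rule: H(X|Y) = H(X,Y) - H(Y)

First, compute H(X,Y) = 0.5495 dits

Marginal P(Y) = (23/32, 9/32)
H(Y) = 0.2580 dits

H(X|Y) = H(X,Y) - H(Y) = 0.5495 - 0.2580 = 0.2914 dits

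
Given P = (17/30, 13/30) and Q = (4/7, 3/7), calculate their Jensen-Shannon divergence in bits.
0.0000 bits

Jensen-Shannon divergence is:
JSD(P||Q) = 0.5 × D_KL(P||M) + 0.5 × D_KL(Q||M)
where M = 0.5 × (P + Q) is the mixture distribution.

M = 0.5 × (17/30, 13/30) + 0.5 × (4/7, 3/7) = (0.569048, 0.430952)

D_KL(P||M) = 0.0000 bits
D_KL(Q||M) = 0.0000 bits

JSD(P||Q) = 0.5 × 0.0000 + 0.5 × 0.0000 = 0.0000 bits

Unlike KL divergence, JSD is symmetric and bounded: 0 ≤ JSD ≤ log(2).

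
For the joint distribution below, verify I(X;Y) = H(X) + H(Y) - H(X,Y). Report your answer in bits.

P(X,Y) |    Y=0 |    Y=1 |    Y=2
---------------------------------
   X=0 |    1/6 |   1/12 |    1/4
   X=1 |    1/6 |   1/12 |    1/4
I(X;Y) = 0.0000 bits

Mutual information has multiple equivalent forms:
- I(X;Y) = H(X) - H(X|Y)
- I(X;Y) = H(Y) - H(Y|X)
- I(X;Y) = H(X) + H(Y) - H(X,Y)

Computing all quantities:
H(X) = 1.0000, H(Y) = 1.4591, H(X,Y) = 2.4591
H(X|Y) = 1.0000, H(Y|X) = 1.4591

Verification:
H(X) - H(X|Y) = 1.0000 - 1.0000 = 0.0000
H(Y) - H(Y|X) = 1.4591 - 1.4591 = 0.0000
H(X) + H(Y) - H(X,Y) = 1.0000 + 1.4591 - 2.4591 = 0.0000

All forms give I(X;Y) = 0.0000 bits. ✓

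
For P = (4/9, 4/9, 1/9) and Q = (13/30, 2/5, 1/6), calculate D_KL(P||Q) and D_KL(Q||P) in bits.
D_KL(P||Q) = 0.0188, D_KL(Q||P) = 0.0209

KL divergence is not symmetric: D_KL(P||Q) ≠ D_KL(Q||P) in general.

D_KL(P||Q) = 0.0188 bits
D_KL(Q||P) = 0.0209 bits

No, they are not equal!

This asymmetry is why KL divergence is not a true distance metric.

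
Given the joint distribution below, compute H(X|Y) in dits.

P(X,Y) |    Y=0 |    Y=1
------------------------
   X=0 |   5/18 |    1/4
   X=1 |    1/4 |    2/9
0.3004 dits

Using the chain rule: H(X|Y) = H(X,Y) - H(Y)

First, compute H(X,Y) = 0.6007 dits

Marginal P(Y) = (19/36, 17/36)
H(Y) = 0.3004 dits

H(X|Y) = H(X,Y) - H(Y) = 0.6007 - 0.3004 = 0.3004 dits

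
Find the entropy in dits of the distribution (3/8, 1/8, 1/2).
0.4231 dits

Shannon entropy is H(X) = -Σ p(x) log p(x).

For P = (3/8, 1/8, 1/2):
H = -3/8 × log_10(3/8) -1/8 × log_10(1/8) -1/2 × log_10(1/2)
H = 0.4231 dits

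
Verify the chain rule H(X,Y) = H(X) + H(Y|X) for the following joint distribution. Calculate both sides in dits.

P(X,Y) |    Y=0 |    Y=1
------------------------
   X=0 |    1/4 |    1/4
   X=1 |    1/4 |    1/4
H(X,Y) = 0.6021, H(X) = 0.3010, H(Y|X) = 0.3010 (all in dits)

Chain rule: H(X,Y) = H(X) + H(Y|X)

Left side — joint entropy directly:
H(X,Y) = -Σ p(x,y) log p(x,y) = 0.6021 dits

Right side — compute H(Y|X) from the conditional distributions:
P(X) = (1/2, 1/2), so H(X) = 0.3010 dits
H(Y|X) = Σ_x P(X=x) · H(Y|X=x):
  P(Y|X=0) = (1/2, 1/2), H(Y|X=0) = 0.3010, weight P(X=0) = 1/2
  P(Y|X=1) = (1/2, 1/2), H(Y|X=1) = 0.3010, weight P(X=1) = 1/2
H(Y|X) = 0.3010 dits

H(X) + H(Y|X) = 0.3010 + 0.3010 = 0.6021 dits

Both sides equal 0.6021 dits. ✓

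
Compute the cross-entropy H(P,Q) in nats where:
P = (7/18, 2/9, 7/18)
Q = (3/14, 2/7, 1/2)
1.1470 nats

Cross-entropy: H(P,Q) = -Σ p(x) log q(x)

Alternatively: H(P,Q) = H(P) + D_KL(P||Q)
H(P) = 1.0688 nats
D_KL(P||Q) = 0.0782 nats

H(P,Q) = 1.0688 + 0.0782 = 1.1470 nats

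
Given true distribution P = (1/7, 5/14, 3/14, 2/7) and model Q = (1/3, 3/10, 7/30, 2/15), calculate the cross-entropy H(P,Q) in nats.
1.4745 nats

Cross-entropy: H(P,Q) = -Σ p(x) log q(x)

Alternatively: H(P,Q) = H(P) + D_KL(P||Q)
H(P) = 1.3337 nats
D_KL(P||Q) = 0.1407 nats

H(P,Q) = 1.3337 + 0.1407 = 1.4745 nats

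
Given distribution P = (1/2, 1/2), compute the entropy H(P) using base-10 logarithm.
0.3010 dits

Shannon entropy is H(X) = -Σ p(x) log p(x).

For P = (1/2, 1/2):
H = -1/2 × log_10(1/2) -1/2 × log_10(1/2)
H = 0.3010 dits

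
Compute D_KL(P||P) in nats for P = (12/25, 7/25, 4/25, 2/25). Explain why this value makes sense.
0.0000 nats

KL divergence satisfies the Gibbs inequality: D_KL(P||Q) ≥ 0 for all distributions P, Q.

D_KL(P||Q) = Σ p(x) log(p(x)/q(x))
Each term is p(x) × log_e(p(x)/p(x)) = p(x) × log_e(1) = 0, so the sum is 0.
D_KL(P||Q) = 0.0000 nats

When P = Q, the KL divergence is exactly 0, as there is no 'divergence' between identical distributions.

This non-negativity is a fundamental property: relative entropy cannot be negative because it measures how different Q is from P.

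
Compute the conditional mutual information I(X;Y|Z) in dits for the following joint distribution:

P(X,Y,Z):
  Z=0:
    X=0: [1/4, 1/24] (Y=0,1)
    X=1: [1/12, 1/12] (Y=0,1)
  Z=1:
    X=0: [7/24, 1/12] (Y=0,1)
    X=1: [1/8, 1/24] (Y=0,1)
0.0146 dits

Conditional mutual information: I(X;Y|Z) = H(X|Z) + H(Y|Z) - H(X,Y|Z)

H(Z) = 0.2995
H(X,Z) = 0.5752 → H(X|Z) = 0.2757
H(Y,Z) = 0.5432 → H(Y|Z) = 0.2437
H(X,Y,Z) = 0.8043 → H(X,Y|Z) = 0.5048

I(X;Y|Z) = 0.2757 + 0.2437 - 0.5048 = 0.0146 dits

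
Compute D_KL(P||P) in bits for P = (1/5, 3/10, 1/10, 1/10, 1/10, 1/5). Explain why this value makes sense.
0.0000 bits

KL divergence satisfies the Gibbs inequality: D_KL(P||Q) ≥ 0 for all distributions P, Q.

D_KL(P||Q) = Σ p(x) log(p(x)/q(x))
Each term is p(x) × log_2(p(x)/p(x)) = p(x) × log_2(1) = 0, so the sum is 0.
D_KL(P||Q) = 0.0000 bits

When P = Q, the KL divergence is exactly 0, as there is no 'divergence' between identical distributions.

This non-negativity is a fundamental property: relative entropy cannot be negative because it measures how different Q is from P.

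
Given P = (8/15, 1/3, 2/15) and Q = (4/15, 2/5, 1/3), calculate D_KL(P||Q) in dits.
0.0811 dits

KL divergence: D_KL(P||Q) = Σ p(x) log(p(x)/q(x))

Computing term by term:
  x=0: 8/15 × log_10[(8/15)/(4/15)] = 8/15 × 0.3010 = 0.1605
  x=1: 1/3 × log_10[(1/3)/(2/5)] = 1/3 × -0.0792 = -0.0264
  x=2: 2/15 × log_10[(2/15)/(1/3)] = 2/15 × -0.3979 = -0.0531

D_KL(P||Q) = 0.0811 dits

Note: KL divergence is always non-negative and equals 0 iff P = Q.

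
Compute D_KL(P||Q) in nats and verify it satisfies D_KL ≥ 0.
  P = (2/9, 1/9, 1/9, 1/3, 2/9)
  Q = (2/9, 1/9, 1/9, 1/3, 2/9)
0.0000 nats

KL divergence satisfies the Gibbs inequality: D_KL(P||Q) ≥ 0 for all distributions P, Q.

D_KL(P||Q) = Σ p(x) log(p(x)/q(x))
Term by term:
  x=0: 2/9 × log_e[(2/9)/(2/9)] = 0.0000
  x=1: 1/9 × log_e[(1/9)/(1/9)] = 0.0000
  x=2: 1/9 × log_e[(1/9)/(1/9)] = 0.0000
  x=3: 1/3 × log_e[(1/3)/(1/3)] = 0.0000
  x=4: 2/9 × log_e[(2/9)/(2/9)] = 0.0000
D_KL(P||Q) = 0.0000 nats

D_KL(P||Q) = 0.0000 ≥ 0 ✓

This non-negativity is a fundamental property: relative entropy cannot be negative because it measures how different Q is from P.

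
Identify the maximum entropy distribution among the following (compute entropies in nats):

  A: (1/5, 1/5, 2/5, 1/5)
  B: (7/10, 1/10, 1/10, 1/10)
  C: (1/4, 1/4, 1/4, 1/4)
C

For a discrete distribution over n outcomes, entropy is maximized by the uniform distribution.

Computing entropies:
H(A) = 1.3322 nats
H(B) = 0.9404 nats
H(C) = 1.3863 nats

The uniform distribution (where all probabilities equal 1/4) achieves the maximum entropy of log_e(4) = 1.3863 nats.

Distribution C has the highest entropy.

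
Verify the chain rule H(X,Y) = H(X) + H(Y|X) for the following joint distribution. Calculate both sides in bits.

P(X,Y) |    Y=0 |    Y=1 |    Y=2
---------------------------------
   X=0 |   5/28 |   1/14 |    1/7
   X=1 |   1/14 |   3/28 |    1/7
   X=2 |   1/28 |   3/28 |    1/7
H(X,Y) = 3.0531, H(X) = 1.5722, H(Y|X) = 1.4808 (all in bits)

Chain rule: H(X,Y) = H(X) + H(Y|X)

Left side — joint entropy directly:
H(X,Y) = -Σ p(x,y) log p(x,y) = 3.0531 bits

Right side — compute H(Y|X) from the conditional distributions:
P(X) = (11/28, 9/28, 2/7), so H(X) = 1.5722 bits
H(Y|X) = Σ_x P(X=x) · H(Y|X=x):
  P(Y|X=0) = (5/11, 2/11, 4/11), H(Y|X=0) = 1.4949, weight P(X=0) = 11/28
  P(Y|X=1) = (2/9, 1/3, 4/9), H(Y|X=1) = 1.5305, weight P(X=1) = 9/28
  P(Y|X=2) = (1/8, 3/8, 1/2), H(Y|X=2) = 1.4056, weight P(X=2) = 2/7
H(Y|X) = 1.4808 bits

H(X) + H(Y|X) = 1.5722 + 1.4808 = 3.0531 bits

Both sides equal 3.0531 bits. ✓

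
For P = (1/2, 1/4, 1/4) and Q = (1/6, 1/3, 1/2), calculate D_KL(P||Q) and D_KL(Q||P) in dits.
D_KL(P||Q) = 0.1321, D_KL(Q||P) = 0.1126

KL divergence is not symmetric: D_KL(P||Q) ≠ D_KL(Q||P) in general.

D_KL(P||Q) = 0.1321 dits
D_KL(Q||P) = 0.1126 dits

No, they are not equal!

This asymmetry is why KL divergence is not a true distance metric.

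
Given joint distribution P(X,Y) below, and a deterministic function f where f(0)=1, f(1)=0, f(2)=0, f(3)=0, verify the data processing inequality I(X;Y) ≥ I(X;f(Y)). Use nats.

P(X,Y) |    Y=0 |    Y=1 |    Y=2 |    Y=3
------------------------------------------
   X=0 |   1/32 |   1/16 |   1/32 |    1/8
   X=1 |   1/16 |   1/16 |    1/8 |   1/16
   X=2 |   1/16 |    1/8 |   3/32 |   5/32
I(X;Y) = 0.0472, I(X;f(Y)) = 0.0034, inequality holds: 0.0472 ≥ 0.0034

Data Processing Inequality: For any Markov chain X → Y → Z, we have I(X;Y) ≥ I(X;Z).

Here Z = f(Y) is a deterministic function of Y, forming X → Y → Z.

Original I(X;Y) = 0.0472 nats

After applying f:
P(X,Z) where Z=f(Y):
- P(X,Z=0) = P(X,Y=1) + P(X,Y=2) + P(X,Y=3)
- P(X,Z=1) = P(X,Y=0)

I(X;Z) = I(X;f(Y)) = 0.0034 nats

Verification: 0.0472 ≥ 0.0034 ✓

Information cannot be created by processing; the function f can only lose information about X.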